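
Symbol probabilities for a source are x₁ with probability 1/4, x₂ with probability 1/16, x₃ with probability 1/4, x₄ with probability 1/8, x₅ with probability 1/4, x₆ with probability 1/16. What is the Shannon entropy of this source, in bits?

2.375 bits

Each probability is a power of 1/2, so log₂(1/p) is an integer.
H = Σ p·log₂(1/p) = 1/4·2 + 1/16·4 + 1/4·2 + 1/8·3 + 1/4·2 + 1/16·4 = 2.375 bits.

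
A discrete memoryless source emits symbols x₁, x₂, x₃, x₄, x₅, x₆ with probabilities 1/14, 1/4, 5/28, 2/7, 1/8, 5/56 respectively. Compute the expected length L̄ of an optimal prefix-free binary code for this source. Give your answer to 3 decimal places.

Repeatedly combine the two least-probable nodes; the expected code length is the sum of the merged weights.
merge 1/14 + 5/56 → 9/56
merge 1/8 + 9/56 → 2/7
merge 5/28 + 1/4 → 3/7
merge 2/7 + 2/7 → 4/7
merge 3/7 + 4/7 → 1
L = 9/56 + 2/7 + 3/7 + 4/7 + 1 = 137/56 ≈ 2.446 bits/symbol.

2.446 bits/symbol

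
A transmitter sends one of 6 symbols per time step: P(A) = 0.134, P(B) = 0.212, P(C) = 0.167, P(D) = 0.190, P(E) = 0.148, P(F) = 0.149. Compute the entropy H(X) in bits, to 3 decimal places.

H = −Σ pᵢ log₂ pᵢ.
−0.134·log₂(0.134) = 0.3886
−0.212·log₂(0.212) = 0.4744
−0.167·log₂(0.167) = 0.4312
−0.190·log₂(0.190) = 0.4552
−0.148·log₂(0.148) = 0.4079
−0.149·log₂(0.149) = 0.4092
Sum ≈ 2.5666 → 2.567 bits.

2.567 bits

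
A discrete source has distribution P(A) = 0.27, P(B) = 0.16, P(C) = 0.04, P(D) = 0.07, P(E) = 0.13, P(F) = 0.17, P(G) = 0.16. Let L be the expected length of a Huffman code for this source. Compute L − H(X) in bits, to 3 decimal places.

Entropy H = −Σ p log₂ p ≈ 2.6276 bits.
Huffman merges: 1/25+7/100→11/100; 11/100+13/100→6/25; 4/25+4/25→8/25; 17/100+6/25→41/100; 27/100+8/25→59/100; 41/100+59/100→1. L = 267/100 ≈ 2.6700.
L − H = 2.6700 − 2.6276 = 0.042 bits.

0.042 bits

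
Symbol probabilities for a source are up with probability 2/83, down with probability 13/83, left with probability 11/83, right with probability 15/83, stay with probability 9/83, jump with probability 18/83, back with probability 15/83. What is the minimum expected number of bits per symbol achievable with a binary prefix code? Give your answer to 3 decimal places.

2.735 bits/symbol

Repeatedly combine the two least-probable nodes; the expected code length is the sum of the merged weights.
merge 2/83 + 9/83 → 11/83
merge 11/83 + 11/83 → 22/83
merge 13/83 + 15/83 → 28/83
merge 15/83 + 18/83 → 33/83
merge 22/83 + 28/83 → 50/83
merge 33/83 + 50/83 → 1
L = 11/83 + 22/83 + 28/83 + 33/83 + 50/83 + 1 = 227/83 ≈ 2.735 bits/symbol.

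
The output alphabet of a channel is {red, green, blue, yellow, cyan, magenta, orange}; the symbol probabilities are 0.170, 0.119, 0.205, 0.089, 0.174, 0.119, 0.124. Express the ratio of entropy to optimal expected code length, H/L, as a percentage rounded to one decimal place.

98.6%

Entropy H = −Σ p log₂ p ≈ 2.7572 bits.
Huffman merges: 89/1000+119/1000→26/125; 119/1000+31/250→243/1000; 17/100+87/500→43/125; 41/200+26/125→413/1000; 243/1000+43/125→587/1000; 413/1000+587/1000→1. L = 559/200 ≈ 2.7950.
Efficiency = H/L = 2.7572/2.7950 = 98.6%.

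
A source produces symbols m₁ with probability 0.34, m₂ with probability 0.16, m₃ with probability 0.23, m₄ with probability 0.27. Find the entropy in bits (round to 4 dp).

1.9499 bits

H = −Σ pᵢ log₂ pᵢ.
−0.34·log₂(0.34) = 0.5292
−0.16·log₂(0.16) = 0.4230
−0.23·log₂(0.23) = 0.4877
−0.27·log₂(0.27) = 0.5100
Sum ≈ 1.9499 → 1.9499 bits.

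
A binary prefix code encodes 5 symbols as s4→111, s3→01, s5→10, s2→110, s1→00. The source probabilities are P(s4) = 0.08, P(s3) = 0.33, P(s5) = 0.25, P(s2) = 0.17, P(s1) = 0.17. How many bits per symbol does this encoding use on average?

L̄ = Σ pᵢ·ℓᵢ = 0.08·3 + 0.33·2 + 0.25·2 + 0.17·3 + 0.17·2 = 2.25 bits/symbol.

2.25 bits/symbol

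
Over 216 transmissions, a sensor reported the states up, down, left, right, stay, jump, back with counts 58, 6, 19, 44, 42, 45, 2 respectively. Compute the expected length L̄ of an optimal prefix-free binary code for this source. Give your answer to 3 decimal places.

Probabilities are the counts divided by 216.
Repeatedly combine the two least-probable nodes; the expected code length is the sum of the merged weights.
merge 1/108 + 1/36 → 1/27
merge 1/27 + 19/216 → 1/8
merge 1/8 + 7/36 → 23/72
merge 11/54 + 5/24 → 89/216
merge 29/108 + 23/72 → 127/216
merge 89/216 + 127/216 → 1
L = 1/27 + 1/8 + 23/72 + 89/216 + 127/216 + 1 = 67/27 ≈ 2.481 bits/symbol.

2.481 bits/symbol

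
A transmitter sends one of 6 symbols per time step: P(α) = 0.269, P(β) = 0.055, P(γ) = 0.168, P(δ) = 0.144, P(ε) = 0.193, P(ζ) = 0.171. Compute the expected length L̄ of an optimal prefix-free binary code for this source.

Repeatedly combine the two least-probable nodes; the expected code length is the sum of the merged weights.
merge 11/200 + 18/125 → 199/1000
merge 21/125 + 171/1000 → 339/1000
merge 193/1000 + 199/1000 → 49/125
merge 269/1000 + 339/1000 → 76/125
merge 49/125 + 76/125 → 1
L = 199/1000 + 339/1000 + 49/125 + 76/125 + 1 = 1269/500 = 2.538 bits/symbol.

2.538 bits/symbol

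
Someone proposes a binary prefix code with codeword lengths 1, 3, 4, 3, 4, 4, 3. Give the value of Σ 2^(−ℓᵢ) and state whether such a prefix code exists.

With common denominator 2^4 = 16: Σ 2^(−ℓᵢ) = 8/16 + 2/16 + 1/16 + 2/16 + 1/16 + 1/16 + 2/16 = 17/16 = 1.0625.
Kraft's inequality requires Σ ≤ 1; here Σ = 1.0625 > 1, so no such prefix code exists.

1.0625; no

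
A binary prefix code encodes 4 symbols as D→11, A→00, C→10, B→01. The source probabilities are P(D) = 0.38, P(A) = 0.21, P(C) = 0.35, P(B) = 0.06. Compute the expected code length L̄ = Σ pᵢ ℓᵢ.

2 bits/symbol

L̄ = Σ pᵢ·ℓᵢ = 0.38·2 + 0.21·2 + 0.35·2 + 0.06·2 = 2 bits/symbol.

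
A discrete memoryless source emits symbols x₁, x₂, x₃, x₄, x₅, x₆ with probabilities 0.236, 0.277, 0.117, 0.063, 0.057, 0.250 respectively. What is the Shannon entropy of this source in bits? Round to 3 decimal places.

H = −Σ pᵢ log₂ pᵢ.
−0.236·log₂(0.236) = 0.4916
−0.277·log₂(0.277) = 0.5130
−0.117·log₂(0.117) = 0.3622
−0.063·log₂(0.063) = 0.2513
−0.057·log₂(0.057) = 0.2356
−0.250·log₂(0.250) = 0.5000
Sum ≈ 2.3537 → 2.354 bits.

2.354 bits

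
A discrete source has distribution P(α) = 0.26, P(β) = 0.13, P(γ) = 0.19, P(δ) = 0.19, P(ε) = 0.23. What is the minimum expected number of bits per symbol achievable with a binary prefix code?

2.32 bits/symbol

Repeatedly combine the two least-probable nodes; the expected code length is the sum of the merged weights.
merge 13/100 + 19/100 → 8/25
merge 19/100 + 23/100 → 21/50
merge 13/50 + 8/25 → 29/50
merge 21/50 + 29/50 → 1
L = 8/25 + 21/50 + 29/50 + 1 = 58/25 = 2.32 bits/symbol.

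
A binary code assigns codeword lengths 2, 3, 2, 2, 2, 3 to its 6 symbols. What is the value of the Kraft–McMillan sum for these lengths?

1.25

With common denominator 2^3 = 8: Σ 2^(−ℓᵢ) = 2/8 + 1/8 + 2/8 + 2/8 + 2/8 + 1/8 = 10/8 = 1.25.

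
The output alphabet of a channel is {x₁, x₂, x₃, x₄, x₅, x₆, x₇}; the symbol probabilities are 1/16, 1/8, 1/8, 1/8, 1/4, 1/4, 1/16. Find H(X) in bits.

Each probability is a power of 1/2, so log₂(1/p) is an integer.
H = Σ p·log₂(1/p) = 1/16·4 + 1/8·3 + 1/8·3 + 1/8·3 + 1/4·2 + 1/4·2 + 1/16·4 = 2.625 bits.

2.625 bits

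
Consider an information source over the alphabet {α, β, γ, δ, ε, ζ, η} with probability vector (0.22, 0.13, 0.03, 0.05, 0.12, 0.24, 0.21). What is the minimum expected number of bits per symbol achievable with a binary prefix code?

Repeatedly combine the two least-probable nodes; the expected code length is the sum of the merged weights.
merge 3/100 + 1/20 → 2/25
merge 2/25 + 3/25 → 1/5
merge 13/100 + 1/5 → 33/100
merge 21/100 + 11/50 → 43/100
merge 6/25 + 33/100 → 57/100
merge 43/100 + 57/100 → 1
L = 2/25 + 1/5 + 33/100 + 43/100 + 57/100 + 1 = 261/100 = 2.61 bits/symbol.

2.61 bits/symbol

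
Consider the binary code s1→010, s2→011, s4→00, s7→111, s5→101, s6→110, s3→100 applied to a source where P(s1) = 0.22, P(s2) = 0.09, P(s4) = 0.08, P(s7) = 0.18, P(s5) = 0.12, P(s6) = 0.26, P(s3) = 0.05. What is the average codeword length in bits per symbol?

L̄ = Σ pᵢ·ℓᵢ = 0.22·3 + 0.09·3 + 0.08·2 + 0.18·3 + 0.12·3 + 0.26·3 + 0.05·3 = 2.92 bits/symbol.

2.92 bits/symbol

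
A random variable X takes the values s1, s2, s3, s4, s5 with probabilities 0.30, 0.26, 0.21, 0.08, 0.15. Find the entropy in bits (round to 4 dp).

2.2013 bits

H = −Σ pᵢ log₂ pᵢ.
−0.30·log₂(0.30) = 0.5211
−0.26·log₂(0.26) = 0.5053
−0.21·log₂(0.21) = 0.4728
−0.08·log₂(0.08) = 0.2915
−0.15·log₂(0.15) = 0.4105
Sum ≈ 2.2013 → 2.2013 bits.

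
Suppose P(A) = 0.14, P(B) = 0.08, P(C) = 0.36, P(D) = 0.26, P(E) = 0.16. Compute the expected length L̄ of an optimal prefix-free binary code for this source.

Repeatedly combine the two least-probable nodes; the expected code length is the sum of the merged weights.
merge 2/25 + 7/50 → 11/50
merge 4/25 + 11/50 → 19/50
merge 13/50 + 9/25 → 31/50
merge 19/50 + 31/50 → 1
L = 11/50 + 19/50 + 31/50 + 1 = 111/50 = 2.22 bits/symbol.

2.22 bits/symbol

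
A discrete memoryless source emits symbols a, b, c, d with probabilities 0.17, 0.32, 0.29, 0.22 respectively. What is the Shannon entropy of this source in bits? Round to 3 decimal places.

1.959 bits

H = −Σ pᵢ log₂ pᵢ.
−0.17·log₂(0.17) = 0.4346
−0.32·log₂(0.32) = 0.5260
−0.29·log₂(0.29) = 0.5179
−0.22·log₂(0.22) = 0.4806
Sum ≈ 1.9591 → 1.959 bits.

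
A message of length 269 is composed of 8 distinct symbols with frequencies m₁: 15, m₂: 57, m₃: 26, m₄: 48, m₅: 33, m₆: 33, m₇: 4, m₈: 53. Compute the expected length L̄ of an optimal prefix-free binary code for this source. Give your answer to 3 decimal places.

Probabilities are the counts divided by 269.
Repeatedly combine the two least-probable nodes; the expected code length is the sum of the merged weights.
merge 4/269 + 15/269 → 19/269
merge 19/269 + 26/269 → 45/269
merge 33/269 + 33/269 → 66/269
merge 45/269 + 48/269 → 93/269
merge 53/269 + 57/269 → 110/269
merge 66/269 + 93/269 → 159/269
merge 110/269 + 159/269 → 1
L = 19/269 + 45/269 + 66/269 + 93/269 + 110/269 + 159/269 + 1 = 761/269 ≈ 2.829 bits/symbol.

2.829 bits/symbol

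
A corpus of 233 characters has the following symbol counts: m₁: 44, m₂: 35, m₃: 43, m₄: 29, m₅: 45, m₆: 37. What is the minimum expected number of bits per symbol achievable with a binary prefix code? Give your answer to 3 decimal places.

Probabilities are the counts divided by 233.
Repeatedly combine the two least-probable nodes; the expected code length is the sum of the merged weights.
merge 29/233 + 35/233 → 64/233
merge 37/233 + 43/233 → 80/233
merge 44/233 + 45/233 → 89/233
merge 64/233 + 80/233 → 144/233
merge 89/233 + 144/233 → 1
L = 64/233 + 80/233 + 89/233 + 144/233 + 1 = 610/233 ≈ 2.618 bits/symbol.

2.618 bits/symbol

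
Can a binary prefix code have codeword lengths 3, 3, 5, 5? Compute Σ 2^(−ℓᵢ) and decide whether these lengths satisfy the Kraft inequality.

0.3125; yes

With common denominator 2^5 = 32: Σ 2^(−ℓᵢ) = 4/32 + 4/32 + 1/32 + 1/32 = 10/32 = 0.3125.
Kraft's inequality requires Σ ≤ 1; here Σ = 0.3125 ≤ 1, so such a prefix code exists.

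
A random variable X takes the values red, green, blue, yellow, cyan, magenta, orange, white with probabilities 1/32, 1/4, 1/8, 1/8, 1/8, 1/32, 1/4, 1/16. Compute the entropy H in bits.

2.6875 bits

Each probability is a power of 1/2, so log₂(1/p) is an integer.
H = Σ p·log₂(1/p) = 1/32·5 + 1/4·2 + 1/8·3 + 1/8·3 + 1/8·3 + 1/32·5 + 1/4·2 + 1/16·4 = 2.6875 bits.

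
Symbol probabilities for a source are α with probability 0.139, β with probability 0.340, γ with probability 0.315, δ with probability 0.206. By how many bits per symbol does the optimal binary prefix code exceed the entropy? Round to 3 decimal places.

Entropy H = −Σ p log₂ p ≈ 1.9194 bits.
Huffman merges: 139/1000+103/500→69/200; 63/200+17/50→131/200; 69/200+131/200→1. L = 2 ≈ 2.0000.
L − H = 2.0000 − 1.9194 = 0.081 bits.

0.081 bits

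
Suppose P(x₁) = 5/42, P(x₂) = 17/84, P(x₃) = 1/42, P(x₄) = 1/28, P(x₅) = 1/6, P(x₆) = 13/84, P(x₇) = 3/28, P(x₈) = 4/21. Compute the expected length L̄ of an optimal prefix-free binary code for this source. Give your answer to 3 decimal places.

2.833 bits/symbol

Repeatedly combine the two least-probable nodes; the expected code length is the sum of the merged weights.
merge 1/42 + 1/28 → 5/84
merge 5/84 + 3/28 → 1/6
merge 5/42 + 13/84 → 23/84
merge 1/6 + 1/6 → 1/3
merge 4/21 + 17/84 → 11/28
merge 23/84 + 1/3 → 17/28
merge 11/28 + 17/28 → 1
L = 5/84 + 1/6 + 23/84 + 1/3 + 11/28 + 17/28 + 1 = 17/6 ≈ 2.833 bits/symbol.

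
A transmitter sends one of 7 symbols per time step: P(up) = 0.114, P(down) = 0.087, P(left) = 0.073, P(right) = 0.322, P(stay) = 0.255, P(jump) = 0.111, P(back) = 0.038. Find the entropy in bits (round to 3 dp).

2.500 bits

H = −Σ pᵢ log₂ pᵢ.
−0.114·log₂(0.114) = 0.3571
−0.087·log₂(0.087) = 0.3065
−0.073·log₂(0.073) = 0.2756
−0.322·log₂(0.322) = 0.5264
−0.255·log₂(0.255) = 0.5027
−0.111·log₂(0.111) = 0.3520
−0.038·log₂(0.038) = 0.1793
Sum ≈ 2.4997 → 2.500 bits.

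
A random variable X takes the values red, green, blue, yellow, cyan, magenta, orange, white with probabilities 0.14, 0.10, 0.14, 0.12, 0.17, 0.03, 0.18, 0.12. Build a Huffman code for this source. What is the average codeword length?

2.95 bits/symbol

Repeatedly combine the two least-probable nodes; the expected code length is the sum of the merged weights.
merge 3/100 + 1/10 → 13/100
merge 3/25 + 3/25 → 6/25
merge 13/100 + 7/50 → 27/100
merge 7/50 + 17/100 → 31/100
merge 9/50 + 6/25 → 21/50
merge 27/100 + 31/100 → 29/50
merge 21/50 + 29/50 → 1
L = 13/100 + 6/25 + 27/100 + 31/100 + 21/50 + 29/50 + 1 = 59/20 = 2.95 bits/symbol.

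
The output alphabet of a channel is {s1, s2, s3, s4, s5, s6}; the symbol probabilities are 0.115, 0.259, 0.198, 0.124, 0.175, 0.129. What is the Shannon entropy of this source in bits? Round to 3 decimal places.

H = −Σ pᵢ log₂ pᵢ.
−0.115·log₂(0.115) = 0.3588
−0.259·log₂(0.259) = 0.5048
−0.198·log₂(0.198) = 0.4626
−0.124·log₂(0.124) = 0.3734
−0.175·log₂(0.175) = 0.4401
−0.129·log₂(0.129) = 0.3811
Sum ≈ 2.5209 → 2.521 bits.

2.521 bits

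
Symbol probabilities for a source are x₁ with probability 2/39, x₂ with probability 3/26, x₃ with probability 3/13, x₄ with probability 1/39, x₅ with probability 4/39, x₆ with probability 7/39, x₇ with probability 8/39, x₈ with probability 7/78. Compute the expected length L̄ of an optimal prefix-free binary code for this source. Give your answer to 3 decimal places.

Repeatedly combine the two least-probable nodes; the expected code length is the sum of the merged weights.
merge 1/39 + 2/39 → 1/13
merge 1/13 + 7/78 → 1/6
merge 4/39 + 3/26 → 17/78
merge 1/6 + 7/39 → 9/26
merge 8/39 + 17/78 → 11/26
merge 3/13 + 9/26 → 15/26
merge 11/26 + 15/26 → 1
L = 1/13 + 1/6 + 17/78 + 9/26 + 11/26 + 15/26 + 1 = 73/26 ≈ 2.808 bits/symbol.

2.808 bits/symbol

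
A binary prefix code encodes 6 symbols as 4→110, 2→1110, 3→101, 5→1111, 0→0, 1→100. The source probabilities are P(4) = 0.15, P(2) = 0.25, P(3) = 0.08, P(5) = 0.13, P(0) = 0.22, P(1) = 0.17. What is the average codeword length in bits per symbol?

L̄ = Σ pᵢ·ℓᵢ = 0.15·3 + 0.25·4 + 0.08·3 + 0.13·4 + 0.22·1 + 0.17·3 = 2.94 bits/symbol.

2.94 bits/symbol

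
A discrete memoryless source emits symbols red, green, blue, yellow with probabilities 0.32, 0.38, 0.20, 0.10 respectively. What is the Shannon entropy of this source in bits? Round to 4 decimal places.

1.8531 bits

H = −Σ pᵢ log₂ pᵢ.
−0.32·log₂(0.32) = 0.5260
−0.38·log₂(0.38) = 0.5305
−0.20·log₂(0.20) = 0.4644
−0.10·log₂(0.10) = 0.3322
Sum ≈ 1.8531 → 1.8531 bits.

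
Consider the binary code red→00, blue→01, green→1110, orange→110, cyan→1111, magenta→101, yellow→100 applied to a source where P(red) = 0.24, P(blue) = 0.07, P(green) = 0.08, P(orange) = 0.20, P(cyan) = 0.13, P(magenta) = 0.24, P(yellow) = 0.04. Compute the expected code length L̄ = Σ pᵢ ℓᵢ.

L̄ = Σ pᵢ·ℓᵢ = 0.24·2 + 0.07·2 + 0.08·4 + 0.20·3 + 0.13·4 + 0.24·3 + 0.04·3 = 2.9 bits/symbol.

2.9 bits/symbol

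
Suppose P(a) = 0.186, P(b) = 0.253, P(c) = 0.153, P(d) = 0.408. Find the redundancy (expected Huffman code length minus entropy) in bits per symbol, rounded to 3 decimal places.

0.036 bits

Entropy H = −Σ p log₂ p ≈ 1.8951 bits.
Huffman merges: 153/1000+93/500→339/1000; 253/1000+339/1000→74/125; 51/125+74/125→1. L = 1931/1000 ≈ 1.9310.
L − H = 1.9310 − 1.8951 = 0.036 bits.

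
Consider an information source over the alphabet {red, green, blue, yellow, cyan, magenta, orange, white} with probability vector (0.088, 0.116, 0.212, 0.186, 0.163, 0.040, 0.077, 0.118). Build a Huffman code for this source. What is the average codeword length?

Repeatedly combine the two least-probable nodes; the expected code length is the sum of the merged weights.
merge 1/25 + 77/1000 → 117/1000
merge 11/125 + 29/250 → 51/250
merge 117/1000 + 59/500 → 47/200
merge 163/1000 + 93/500 → 349/1000
merge 51/250 + 53/250 → 52/125
merge 47/200 + 349/1000 → 73/125
merge 52/125 + 73/125 → 1
L = 117/1000 + 51/250 + 47/200 + 349/1000 + 52/125 + 73/125 + 1 = 581/200 = 2.905 bits/symbol.

2.905 bits/symbol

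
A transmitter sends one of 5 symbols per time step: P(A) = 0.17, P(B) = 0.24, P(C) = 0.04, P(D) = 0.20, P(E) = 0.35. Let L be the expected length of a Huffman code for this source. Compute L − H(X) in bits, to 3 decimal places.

0.101 bits

Entropy H = −Σ p log₂ p ≈ 2.1090 bits.
Huffman merges: 1/25+17/100→21/100; 1/5+21/100→41/100; 6/25+7/20→59/100; 41/100+59/100→1. L = 221/100 ≈ 2.2100.
L − H = 2.2100 − 2.1090 = 0.101 bits.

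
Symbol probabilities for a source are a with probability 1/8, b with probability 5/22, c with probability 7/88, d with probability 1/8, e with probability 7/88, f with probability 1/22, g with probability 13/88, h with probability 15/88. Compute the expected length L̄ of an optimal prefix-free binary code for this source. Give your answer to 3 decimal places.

Repeatedly combine the two least-probable nodes; the expected code length is the sum of the merged weights.
merge 1/22 + 7/88 → 1/8
merge 7/88 + 1/8 → 9/44
merge 1/8 + 1/8 → 1/4
merge 13/88 + 15/88 → 7/22
merge 9/44 + 5/22 → 19/44
merge 1/4 + 7/22 → 25/44
merge 19/44 + 25/44 → 1
L = 1/8 + 9/44 + 1/4 + 7/22 + 19/44 + 25/44 + 1 = 255/88 ≈ 2.898 bits/symbol.

2.898 bits/symbol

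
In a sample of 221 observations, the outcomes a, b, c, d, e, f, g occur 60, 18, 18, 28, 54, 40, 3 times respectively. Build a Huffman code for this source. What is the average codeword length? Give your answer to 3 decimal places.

2.575 bits/symbol

Probabilities are the counts divided by 221.
Repeatedly combine the two least-probable nodes; the expected code length is the sum of the merged weights.
merge 3/221 + 18/221 → 21/221
merge 18/221 + 21/221 → 3/17
merge 28/221 + 3/17 → 67/221
merge 40/221 + 54/221 → 94/221
merge 60/221 + 67/221 → 127/221
merge 94/221 + 127/221 → 1
L = 21/221 + 3/17 + 67/221 + 94/221 + 127/221 + 1 = 569/221 ≈ 2.575 bits/symbol.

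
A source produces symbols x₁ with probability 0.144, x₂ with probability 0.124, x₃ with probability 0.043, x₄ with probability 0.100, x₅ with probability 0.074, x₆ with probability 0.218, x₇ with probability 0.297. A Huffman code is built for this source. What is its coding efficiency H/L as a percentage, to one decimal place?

99.2%

Entropy H = −Σ p log₂ p ≈ 2.5807 bits.
Huffman merges: 43/1000+37/500→117/1000; 1/10+117/1000→217/1000; 31/250+18/125→67/250; 217/1000+109/500→87/200; 67/250+297/1000→113/200; 87/200+113/200→1. L = 1301/500 ≈ 2.6020.
Efficiency = H/L = 2.5807/2.6020 = 99.2%.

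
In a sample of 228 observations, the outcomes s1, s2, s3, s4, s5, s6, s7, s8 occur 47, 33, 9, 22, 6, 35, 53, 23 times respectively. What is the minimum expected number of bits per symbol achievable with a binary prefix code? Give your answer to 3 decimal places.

Probabilities are the counts divided by 228.
Repeatedly combine the two least-probable nodes; the expected code length is the sum of the merged weights.
merge 1/38 + 3/76 → 5/76
merge 5/76 + 11/114 → 37/228
merge 23/228 + 11/76 → 14/57
merge 35/228 + 37/228 → 6/19
merge 47/228 + 53/228 → 25/57
merge 14/57 + 6/19 → 32/57
merge 25/57 + 32/57 → 1
L = 5/76 + 37/228 + 14/57 + 6/19 + 25/57 + 32/57 + 1 = 53/19 ≈ 2.789 bits/symbol.

2.789 bits/symbol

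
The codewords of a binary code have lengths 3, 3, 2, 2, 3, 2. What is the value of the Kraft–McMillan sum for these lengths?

With common denominator 2^3 = 8: Σ 2^(−ℓᵢ) = 1/8 + 1/8 + 2/8 + 2/8 + 1/8 + 2/8 = 9/8 = 1.125.

1.125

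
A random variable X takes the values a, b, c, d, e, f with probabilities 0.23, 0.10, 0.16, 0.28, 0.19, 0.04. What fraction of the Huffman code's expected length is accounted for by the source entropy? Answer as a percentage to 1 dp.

98.3%

Entropy H = −Σ p log₂ p ≈ 2.3981 bits.
Huffman merges: 1/25+1/10→7/50; 7/50+4/25→3/10; 19/100+23/100→21/50; 7/25+3/10→29/50; 21/50+29/50→1. L = 61/25 ≈ 2.4400.
Efficiency = H/L = 2.3981/2.4400 = 98.3%.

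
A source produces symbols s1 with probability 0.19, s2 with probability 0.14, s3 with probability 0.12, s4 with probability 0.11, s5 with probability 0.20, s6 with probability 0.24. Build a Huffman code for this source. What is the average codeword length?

Repeatedly combine the two least-probable nodes; the expected code length is the sum of the merged weights.
merge 11/100 + 3/25 → 23/100
merge 7/50 + 19/100 → 33/100
merge 1/5 + 23/100 → 43/100
merge 6/25 + 33/100 → 57/100
merge 43/100 + 57/100 → 1
L = 23/100 + 33/100 + 43/100 + 57/100 + 1 = 64/25 = 2.56 bits/symbol.

2.56 bits/symbol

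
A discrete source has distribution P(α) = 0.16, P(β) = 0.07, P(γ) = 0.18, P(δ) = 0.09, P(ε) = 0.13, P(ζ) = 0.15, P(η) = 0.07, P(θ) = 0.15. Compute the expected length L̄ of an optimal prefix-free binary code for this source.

Repeatedly combine the two least-probable nodes; the expected code length is the sum of the merged weights.
merge 7/100 + 7/100 → 7/50
merge 9/100 + 13/100 → 11/50
merge 7/50 + 3/20 → 29/100
merge 3/20 + 4/25 → 31/100
merge 9/50 + 11/50 → 2/5
merge 29/100 + 31/100 → 3/5
merge 2/5 + 3/5 → 1
L = 7/50 + 11/50 + 29/100 + 31/100 + 2/5 + 3/5 + 1 = 74/25 = 2.96 bits/symbol.

2.96 bits/symbol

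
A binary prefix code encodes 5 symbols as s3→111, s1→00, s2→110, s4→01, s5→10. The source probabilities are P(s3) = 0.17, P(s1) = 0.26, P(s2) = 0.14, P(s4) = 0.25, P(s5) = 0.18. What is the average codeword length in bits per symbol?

L̄ = Σ pᵢ·ℓᵢ = 0.17·3 + 0.26·2 + 0.14·3 + 0.25·2 + 0.18·2 = 2.31 bits/symbol.

2.31 bits/symbol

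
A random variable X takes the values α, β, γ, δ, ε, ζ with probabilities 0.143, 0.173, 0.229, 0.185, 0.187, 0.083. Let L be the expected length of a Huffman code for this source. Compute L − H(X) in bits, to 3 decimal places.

0.057 bits

Entropy H = −Σ p log₂ p ≈ 2.5269 bits.
Huffman merges: 83/1000+143/1000→113/500; 173/1000+37/200→179/500; 187/1000+113/500→413/1000; 229/1000+179/500→587/1000; 413/1000+587/1000→1. L = 323/125 ≈ 2.5840.
L − H = 2.5840 − 2.5269 = 0.057 bits.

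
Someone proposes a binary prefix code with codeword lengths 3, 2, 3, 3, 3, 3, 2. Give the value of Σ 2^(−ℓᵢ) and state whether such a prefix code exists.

1.125; no

With common denominator 2^3 = 8: Σ 2^(−ℓᵢ) = 1/8 + 2/8 + 1/8 + 1/8 + 1/8 + 1/8 + 2/8 = 9/8 = 1.125.
Kraft's inequality requires Σ ≤ 1; here Σ = 1.125 > 1, so no such prefix code exists.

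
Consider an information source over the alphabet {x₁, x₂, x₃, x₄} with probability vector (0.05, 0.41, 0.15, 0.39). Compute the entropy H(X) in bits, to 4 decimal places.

H = −Σ pᵢ log₂ pᵢ.
−0.05·log₂(0.05) = 0.2161
−0.41·log₂(0.41) = 0.5274
−0.15·log₂(0.15) = 0.4105
−0.39·log₂(0.39) = 0.5298
Sum ≈ 1.6838 → 1.6838 bits.

1.6838 bits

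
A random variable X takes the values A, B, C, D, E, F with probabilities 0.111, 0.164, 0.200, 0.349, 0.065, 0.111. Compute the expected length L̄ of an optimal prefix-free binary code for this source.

2.451 bits/symbol

Repeatedly combine the two least-probable nodes; the expected code length is the sum of the merged weights.
merge 13/200 + 111/1000 → 22/125
merge 111/1000 + 41/250 → 11/40
merge 22/125 + 1/5 → 47/125
merge 11/40 + 349/1000 → 78/125
merge 47/125 + 78/125 → 1
L = 22/125 + 11/40 + 47/125 + 78/125 + 1 = 2451/1000 = 2.451 bits/symbol.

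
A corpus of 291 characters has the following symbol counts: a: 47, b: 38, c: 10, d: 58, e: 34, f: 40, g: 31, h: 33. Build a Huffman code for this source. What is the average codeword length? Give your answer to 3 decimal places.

Probabilities are the counts divided by 291.
Repeatedly combine the two least-probable nodes; the expected code length is the sum of the merged weights.
merge 10/291 + 31/291 → 41/291
merge 11/97 + 34/291 → 67/291
merge 38/291 + 40/291 → 26/97
merge 41/291 + 47/291 → 88/291
merge 58/291 + 67/291 → 125/291
merge 26/97 + 88/291 → 166/291
merge 125/291 + 166/291 → 1
L = 41/291 + 67/291 + 26/97 + 88/291 + 125/291 + 166/291 + 1 = 856/291 ≈ 2.942 bits/symbol.

2.942 bits/symbol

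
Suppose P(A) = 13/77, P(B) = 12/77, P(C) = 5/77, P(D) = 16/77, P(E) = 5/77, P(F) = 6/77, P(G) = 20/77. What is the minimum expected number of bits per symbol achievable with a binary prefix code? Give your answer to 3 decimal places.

2.662 bits/symbol

Repeatedly combine the two least-probable nodes; the expected code length is the sum of the merged weights.
merge 5/77 + 5/77 → 10/77
merge 6/77 + 10/77 → 16/77
merge 12/77 + 13/77 → 25/77
merge 16/77 + 16/77 → 32/77
merge 20/77 + 25/77 → 45/77
merge 32/77 + 45/77 → 1
L = 10/77 + 16/77 + 25/77 + 32/77 + 45/77 + 1 = 205/77 ≈ 2.662 bits/symbol.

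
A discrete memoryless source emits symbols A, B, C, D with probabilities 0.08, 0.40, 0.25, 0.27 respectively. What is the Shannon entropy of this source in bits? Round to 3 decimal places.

1.830 bits

H = −Σ pᵢ log₂ pᵢ.
−0.08·log₂(0.08) = 0.2915
−0.40·log₂(0.40) = 0.5288
−0.25·log₂(0.25) = 0.5000
−0.27·log₂(0.27) = 0.5100
Sum ≈ 1.8303 → 1.830 bits.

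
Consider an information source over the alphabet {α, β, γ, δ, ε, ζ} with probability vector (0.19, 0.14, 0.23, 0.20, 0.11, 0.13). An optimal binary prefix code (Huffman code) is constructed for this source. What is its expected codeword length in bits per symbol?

Repeatedly combine the two least-probable nodes; the expected code length is the sum of the merged weights.
merge 11/100 + 13/100 → 6/25
merge 7/50 + 19/100 → 33/100
merge 1/5 + 23/100 → 43/100
merge 6/25 + 33/100 → 57/100
merge 43/100 + 57/100 → 1
L = 6/25 + 33/100 + 43/100 + 57/100 + 1 = 257/100 = 2.57 bits/symbol.

2.57 bits/symbol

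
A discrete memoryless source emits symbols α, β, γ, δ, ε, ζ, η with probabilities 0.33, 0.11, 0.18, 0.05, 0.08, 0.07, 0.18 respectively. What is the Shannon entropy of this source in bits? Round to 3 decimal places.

H = −Σ pᵢ log₂ pᵢ.
−0.33·log₂(0.33) = 0.5278
−0.11·log₂(0.11) = 0.3503
−0.18·log₂(0.18) = 0.4453
−0.05·log₂(0.05) = 0.2161
−0.08·log₂(0.08) = 0.2915
−0.07·log₂(0.07) = 0.2686
−0.18·log₂(0.18) = 0.4453
Sum ≈ 2.5449 → 2.545 bits.

2.545 bits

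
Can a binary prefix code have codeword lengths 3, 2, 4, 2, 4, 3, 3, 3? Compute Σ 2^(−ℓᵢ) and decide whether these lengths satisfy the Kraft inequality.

With common denominator 2^4 = 16: Σ 2^(−ℓᵢ) = 2/16 + 4/16 + 1/16 + 4/16 + 1/16 + 2/16 + 2/16 + 2/16 = 18/16 = 1.125.
Kraft's inequality requires Σ ≤ 1; here Σ = 1.125 > 1, so no such prefix code exists.

1.125; no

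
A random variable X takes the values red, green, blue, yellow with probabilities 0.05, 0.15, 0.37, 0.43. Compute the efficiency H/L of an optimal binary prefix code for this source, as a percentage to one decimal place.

95.0%

Entropy H = −Σ p log₂ p ≈ 1.6809 bits.
Huffman merges: 1/20+3/20→1/5; 1/5+37/100→57/100; 43/100+57/100→1. L = 177/100 ≈ 1.7700.
Efficiency = H/L = 1.6809/1.7700 = 95.0%.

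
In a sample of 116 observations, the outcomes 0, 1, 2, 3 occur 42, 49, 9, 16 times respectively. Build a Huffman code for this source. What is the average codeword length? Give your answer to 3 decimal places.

1.793 bits/symbol

Probabilities are the counts divided by 116.
Repeatedly combine the two least-probable nodes; the expected code length is the sum of the merged weights.
merge 9/116 + 4/29 → 25/116
merge 25/116 + 21/58 → 67/116
merge 49/116 + 67/116 → 1
L = 25/116 + 67/116 + 1 = 52/29 ≈ 1.793 bits/symbol.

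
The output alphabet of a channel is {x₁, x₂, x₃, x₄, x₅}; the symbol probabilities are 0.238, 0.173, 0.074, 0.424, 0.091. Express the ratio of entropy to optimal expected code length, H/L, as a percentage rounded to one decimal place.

Entropy H = −Σ p log₂ p ≈ 2.0483 bits.
Huffman merges: 37/500+91/1000→33/200; 33/200+173/1000→169/500; 119/500+169/500→72/125; 53/125+72/125→1. L = 2079/1000 ≈ 2.0790.
Efficiency = H/L = 2.0483/2.0790 = 98.5%.

98.5%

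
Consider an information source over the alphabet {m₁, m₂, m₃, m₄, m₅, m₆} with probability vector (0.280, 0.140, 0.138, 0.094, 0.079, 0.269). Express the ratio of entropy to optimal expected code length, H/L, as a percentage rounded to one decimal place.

Entropy H = −Σ p log₂ p ≈ 2.4252 bits.
Huffman merges: 79/1000+47/500→173/1000; 69/500+7/50→139/500; 173/1000+269/1000→221/500; 139/500+7/25→279/500; 221/500+279/500→1. L = 2451/1000 ≈ 2.4510.
Efficiency = H/L = 2.4252/2.4510 = 98.9%.

98.9%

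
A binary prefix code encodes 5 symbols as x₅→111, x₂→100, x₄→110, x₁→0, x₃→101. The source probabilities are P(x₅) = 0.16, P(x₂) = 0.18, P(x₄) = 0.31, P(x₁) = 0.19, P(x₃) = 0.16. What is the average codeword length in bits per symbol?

2.62 bits/symbol

L̄ = Σ pᵢ·ℓᵢ = 0.16·3 + 0.18·3 + 0.31·3 + 0.19·1 + 0.16·3 = 2.62 bits/symbol.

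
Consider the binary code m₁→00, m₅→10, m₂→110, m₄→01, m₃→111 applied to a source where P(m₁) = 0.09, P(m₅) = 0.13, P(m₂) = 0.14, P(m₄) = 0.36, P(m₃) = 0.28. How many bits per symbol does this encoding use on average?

2.42 bits/symbol

L̄ = Σ pᵢ·ℓᵢ = 0.09·2 + 0.13·2 + 0.14·3 + 0.36·2 + 0.28·3 = 2.42 bits/symbol.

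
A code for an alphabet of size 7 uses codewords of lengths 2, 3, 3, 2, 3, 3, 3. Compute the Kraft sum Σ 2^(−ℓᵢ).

With common denominator 2^3 = 8: Σ 2^(−ℓᵢ) = 2/8 + 1/8 + 1/8 + 2/8 + 1/8 + 1/8 + 1/8 = 9/8 = 1.125.

1.125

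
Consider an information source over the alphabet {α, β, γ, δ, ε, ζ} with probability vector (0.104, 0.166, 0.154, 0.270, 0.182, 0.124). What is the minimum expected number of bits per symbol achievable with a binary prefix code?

Repeatedly combine the two least-probable nodes; the expected code length is the sum of the merged weights.
merge 13/125 + 31/250 → 57/250
merge 77/500 + 83/500 → 8/25
merge 91/500 + 57/250 → 41/100
merge 27/100 + 8/25 → 59/100
merge 41/100 + 59/100 → 1
L = 57/250 + 8/25 + 41/100 + 59/100 + 1 = 637/250 = 2.548 bits/symbol.

2.548 bits/symbol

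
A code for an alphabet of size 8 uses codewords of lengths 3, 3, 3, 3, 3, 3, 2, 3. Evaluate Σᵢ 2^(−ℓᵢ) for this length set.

1.125

With common denominator 2^3 = 8: Σ 2^(−ℓᵢ) = 1/8 + 1/8 + 1/8 + 1/8 + 1/8 + 1/8 + 2/8 + 1/8 = 9/8 = 1.125.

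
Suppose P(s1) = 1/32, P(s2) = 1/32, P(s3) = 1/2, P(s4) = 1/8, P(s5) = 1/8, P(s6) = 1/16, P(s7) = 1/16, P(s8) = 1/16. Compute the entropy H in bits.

2.3125 bits

Each probability is a power of 1/2, so log₂(1/p) is an integer.
H = Σ p·log₂(1/p) = 1/32·5 + 1/32·5 + 1/2·1 + 1/8·3 + 1/8·3 + 1/16·4 + 1/16·4 + 1/16·4 = 2.3125 bits.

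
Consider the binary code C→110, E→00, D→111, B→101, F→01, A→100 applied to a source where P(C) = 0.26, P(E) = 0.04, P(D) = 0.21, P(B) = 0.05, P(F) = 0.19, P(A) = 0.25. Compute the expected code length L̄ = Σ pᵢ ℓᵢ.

L̄ = Σ pᵢ·ℓᵢ = 0.26·3 + 0.04·2 + 0.21·3 + 0.05·3 + 0.19·2 + 0.25·3 = 2.77 bits/symbol.

2.77 bits/symbol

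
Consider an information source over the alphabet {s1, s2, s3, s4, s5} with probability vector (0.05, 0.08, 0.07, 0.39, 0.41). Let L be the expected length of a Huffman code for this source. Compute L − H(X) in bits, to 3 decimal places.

Entropy H = −Σ p log₂ p ≈ 1.8333 bits.
Huffman merges: 1/20+7/100→3/25; 2/25+3/25→1/5; 1/5+39/100→59/100; 41/100+59/100→1. L = 191/100 ≈ 1.9100.
L − H = 1.9100 − 1.8333 = 0.077 bits.

0.077 bits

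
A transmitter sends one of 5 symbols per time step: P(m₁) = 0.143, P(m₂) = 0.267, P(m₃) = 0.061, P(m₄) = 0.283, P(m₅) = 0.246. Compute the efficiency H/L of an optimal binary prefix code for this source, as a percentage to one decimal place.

98.4%

Entropy H = −Σ p log₂ p ≈ 2.1691 bits.
Huffman merges: 61/1000+143/1000→51/250; 51/250+123/500→9/20; 267/1000+283/1000→11/20; 9/20+11/20→1. L = 551/250 ≈ 2.2040.
Efficiency = H/L = 2.1691/2.2040 = 98.4%.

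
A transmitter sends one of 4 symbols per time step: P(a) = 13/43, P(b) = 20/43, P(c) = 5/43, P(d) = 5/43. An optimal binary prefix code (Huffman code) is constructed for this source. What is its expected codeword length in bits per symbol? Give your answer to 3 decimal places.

Repeatedly combine the two least-probable nodes; the expected code length is the sum of the merged weights.
merge 5/43 + 5/43 → 10/43
merge 10/43 + 13/43 → 23/43
merge 20/43 + 23/43 → 1
L = 10/43 + 23/43 + 1 = 76/43 ≈ 1.767 bits/symbol.

1.767 bits/symbol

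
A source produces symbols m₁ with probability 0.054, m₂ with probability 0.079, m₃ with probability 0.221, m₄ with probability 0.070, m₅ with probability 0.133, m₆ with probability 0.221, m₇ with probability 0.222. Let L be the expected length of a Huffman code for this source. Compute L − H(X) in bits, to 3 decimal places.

0.046 bits

Entropy H = −Σ p log₂ p ≈ 2.6170 bits.
Huffman merges: 27/500+7/100→31/250; 79/1000+31/250→203/1000; 133/1000+203/1000→42/125; 221/1000+221/1000→221/500; 111/500+42/125→279/500; 221/500+279/500→1. L = 2663/1000 ≈ 2.6630.
L − H = 2.6630 − 2.6170 = 0.046 bits.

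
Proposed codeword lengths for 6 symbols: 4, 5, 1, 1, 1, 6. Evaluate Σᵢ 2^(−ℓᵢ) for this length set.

1.609375

With common denominator 2^6 = 64: Σ 2^(−ℓᵢ) = 4/64 + 2/64 + 32/64 + 32/64 + 32/64 + 1/64 = 103/64 = 1.609375.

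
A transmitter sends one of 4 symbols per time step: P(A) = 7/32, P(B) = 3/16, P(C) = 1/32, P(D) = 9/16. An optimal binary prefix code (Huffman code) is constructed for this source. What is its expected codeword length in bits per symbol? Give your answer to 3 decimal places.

1.656 bits/symbol

Repeatedly combine the two least-probable nodes; the expected code length is the sum of the merged weights.
merge 1/32 + 3/16 → 7/32
merge 7/32 + 7/32 → 7/16
merge 7/16 + 9/16 → 1
L = 7/32 + 7/16 + 1 = 53/32 ≈ 1.656 bits/symbol.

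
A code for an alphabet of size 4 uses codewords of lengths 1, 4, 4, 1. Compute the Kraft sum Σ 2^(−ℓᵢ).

With common denominator 2^4 = 16: Σ 2^(−ℓᵢ) = 8/16 + 1/16 + 1/16 + 8/16 = 18/16 = 1.125.

1.125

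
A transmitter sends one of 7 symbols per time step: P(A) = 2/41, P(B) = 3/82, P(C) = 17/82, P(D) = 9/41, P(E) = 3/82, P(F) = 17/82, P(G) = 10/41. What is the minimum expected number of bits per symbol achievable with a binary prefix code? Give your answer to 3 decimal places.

2.524 bits/symbol

Repeatedly combine the two least-probable nodes; the expected code length is the sum of the merged weights.
merge 3/82 + 3/82 → 3/41
merge 2/41 + 3/41 → 5/41
merge 5/41 + 17/82 → 27/82
merge 17/82 + 9/41 → 35/82
merge 10/41 + 27/82 → 47/82
merge 35/82 + 47/82 → 1
L = 3/41 + 5/41 + 27/82 + 35/82 + 47/82 + 1 = 207/82 ≈ 2.524 bits/symbol.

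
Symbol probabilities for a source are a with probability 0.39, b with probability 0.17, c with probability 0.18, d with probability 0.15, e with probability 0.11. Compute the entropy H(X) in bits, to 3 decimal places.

H = −Σ pᵢ log₂ pᵢ.
−0.39·log₂(0.39) = 0.5298
−0.17·log₂(0.17) = 0.4346
−0.18·log₂(0.18) = 0.4453
−0.15·log₂(0.15) = 0.4105
−0.11·log₂(0.11) = 0.3503
Sum ≈ 2.1705 → 2.171 bits.

2.171 bits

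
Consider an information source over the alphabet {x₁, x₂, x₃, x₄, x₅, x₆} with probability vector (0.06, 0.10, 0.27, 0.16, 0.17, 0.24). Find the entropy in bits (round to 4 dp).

2.4375 bits

H = −Σ pᵢ log₂ pᵢ.
−0.06·log₂(0.06) = 0.2435
−0.10·log₂(0.10) = 0.3322
−0.27·log₂(0.27) = 0.5100
−0.16·log₂(0.16) = 0.4230
−0.17·log₂(0.17) = 0.4346
−0.24·log₂(0.24) = 0.4941
Sum ≈ 2.4375 → 2.4375 bits.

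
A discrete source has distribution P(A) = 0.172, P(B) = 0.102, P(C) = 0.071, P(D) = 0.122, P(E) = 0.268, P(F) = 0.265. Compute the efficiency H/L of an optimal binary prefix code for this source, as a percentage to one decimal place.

98.5%

Entropy H = −Σ p log₂ p ≈ 2.4308 bits.
Huffman merges: 71/1000+51/500→173/1000; 61/500+43/250→147/500; 173/1000+53/200→219/500; 67/250+147/500→281/500; 219/500+281/500→1. L = 2467/1000 ≈ 2.4670.
Efficiency = H/L = 2.4308/2.4670 = 98.5%.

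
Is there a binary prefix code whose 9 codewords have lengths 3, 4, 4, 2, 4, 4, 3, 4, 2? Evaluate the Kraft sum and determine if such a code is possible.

With common denominator 2^4 = 16: Σ 2^(−ℓᵢ) = 2/16 + 1/16 + 1/16 + 4/16 + 1/16 + 1/16 + 2/16 + 1/16 + 4/16 = 17/16 = 1.0625.
Kraft's inequality requires Σ ≤ 1; here Σ = 1.0625 > 1, so no such prefix code exists.

1.0625; no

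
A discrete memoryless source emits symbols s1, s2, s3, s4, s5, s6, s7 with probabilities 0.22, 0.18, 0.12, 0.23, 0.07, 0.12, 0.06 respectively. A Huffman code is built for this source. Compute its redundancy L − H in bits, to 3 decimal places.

Entropy H = −Σ p log₂ p ≈ 2.6598 bits.
Huffman merges: 3/50+7/100→13/100; 3/25+3/25→6/25; 13/100+9/50→31/100; 11/50+23/100→9/20; 6/25+31/100→11/20; 9/20+11/20→1. L = 67/25 ≈ 2.6800.
L − H = 2.6800 − 2.6598 = 0.020 bits.

0.020 bits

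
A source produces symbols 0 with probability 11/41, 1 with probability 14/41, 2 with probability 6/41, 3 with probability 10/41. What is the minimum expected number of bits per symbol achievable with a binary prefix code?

2 bits/symbol

Repeatedly combine the two least-probable nodes; the expected code length is the sum of the merged weights.
merge 6/41 + 10/41 → 16/41
merge 11/41 + 14/41 → 25/41
merge 16/41 + 25/41 → 1
L = 16/41 + 25/41 + 1 = 2 bits/symbol.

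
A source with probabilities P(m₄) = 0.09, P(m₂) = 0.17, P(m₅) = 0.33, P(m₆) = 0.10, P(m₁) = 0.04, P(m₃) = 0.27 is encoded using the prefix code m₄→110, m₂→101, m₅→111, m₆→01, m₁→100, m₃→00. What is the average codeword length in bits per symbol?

2.63 bits/symbol

L̄ = Σ pᵢ·ℓᵢ = 0.09·3 + 0.17·3 + 0.33·3 + 0.10·2 + 0.04·3 + 0.27·2 = 2.63 bits/symbol.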